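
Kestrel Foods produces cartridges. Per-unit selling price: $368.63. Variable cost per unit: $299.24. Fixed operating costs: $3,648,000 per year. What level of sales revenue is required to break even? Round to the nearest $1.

Contribution margin per unit = $368.63 − $299.24 = $69.39, a CM ratio of $69.39 ÷ $368.63 = 0.1882.
Break-even revenue = fixed costs × price ÷ CM = $3,648,000 × $368.63 ÷ $69.39 = $19,379,770.

$19,379,770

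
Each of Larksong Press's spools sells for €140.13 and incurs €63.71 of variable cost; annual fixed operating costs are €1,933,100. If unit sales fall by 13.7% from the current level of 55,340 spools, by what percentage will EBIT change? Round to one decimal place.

Contribution at this volume is 55,340 × €76.42 = €4,229,082.80.
EBIT = €4,229,082.80 − €1,933,100 = €2,295,982.80.
So DOL = total CM / EBIT = €4,229,082.80 / €2,295,982.80 = 1.8419.
Operating income changes by 1.8419 × -13.7% = -25.2%.

-25.2%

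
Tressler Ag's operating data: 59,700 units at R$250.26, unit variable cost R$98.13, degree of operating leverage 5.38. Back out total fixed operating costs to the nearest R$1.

Contribution at this volume is 59,700 × R$152.13 = R$9,082,161.00.
Since DOL = CM ÷ EBIT, EBIT = R$9,082,161.00 ÷ 5.38 = R$1,688,134.01.
And FC = contribution − EBIT = R$9,082,161.00 − R$1,688,134.01 = R$7,394,027.

R$7,394,027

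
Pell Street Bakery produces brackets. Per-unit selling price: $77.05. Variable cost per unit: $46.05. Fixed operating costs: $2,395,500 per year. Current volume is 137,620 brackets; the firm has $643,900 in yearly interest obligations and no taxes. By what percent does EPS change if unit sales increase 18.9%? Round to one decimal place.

At 137,620 units, contribution = 137,620 × $31.00 = $4,266,220.00.
Operating income = contribution − fixed costs = $4,266,220.00 − $2,395,500 = $1,870,720.00.
After interest of $643,900.00, pre-tax earnings = $1,226,820.00.
DCL = total CM / (EBIT − I) = $4,266,220.00 / $1,226,820.00 = 3.4775.
EPS therefore changes by 3.4775 × (+18.9%) = +65.7%.

+65.7%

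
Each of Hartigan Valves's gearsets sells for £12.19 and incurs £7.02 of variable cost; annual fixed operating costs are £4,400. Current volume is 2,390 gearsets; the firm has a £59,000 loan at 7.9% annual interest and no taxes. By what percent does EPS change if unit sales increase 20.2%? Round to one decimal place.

+75.7%

At 2,390 units, contribution = 2,390 × £5.17 = £12,356.30.
Subtracting fixed costs: EBIT = £12,356.30 − £4,400 = £7,956.30.
After interest of £4,661.00, pre-tax earnings = £3,295.30.
DCL = total CM / (EBIT − I) = £12,356.30 / £3,295.30 = 3.7497.
%ΔEPS = DCL × %ΔSales = 3.7497 × +20.2% = +75.7%.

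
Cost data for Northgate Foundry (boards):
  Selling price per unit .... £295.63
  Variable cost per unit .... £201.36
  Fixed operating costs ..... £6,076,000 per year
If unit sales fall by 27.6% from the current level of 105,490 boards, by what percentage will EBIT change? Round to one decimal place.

-70.9%

Contribution at this volume is 105,490 × £94.27 = £9,944,542.30.
Subtracting fixed costs: EBIT = £9,944,542.30 − £6,076,000 = £3,868,542.30.
Degree of operating leverage = £9,944,542.30 / £3,868,542.30 = 2.5706.
Operating income changes by 2.5706 × -27.6% = -70.9%.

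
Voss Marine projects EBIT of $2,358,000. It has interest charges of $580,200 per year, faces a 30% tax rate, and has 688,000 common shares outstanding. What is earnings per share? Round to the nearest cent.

Pre-tax income = $2,358,000 − $580,200.00 = $1,777,800.00.
After tax at 30%: net income = $1,777,800.00 × 0.70 = $1,244,460.00.
Per share: $1,244,460.00 / 688,000 shares = $1.81.

$1.81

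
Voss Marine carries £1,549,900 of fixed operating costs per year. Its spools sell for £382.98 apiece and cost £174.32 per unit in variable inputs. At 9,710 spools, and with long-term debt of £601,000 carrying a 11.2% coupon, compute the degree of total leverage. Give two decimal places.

4.96

At 9,710 units, contribution = 9,710 × £208.66 = £2,026,088.60.
EBIT = £2,026,088.60 − £1,549,900 = £476,188.60. Interest = £67,312.00, so EBIT − I = £408,876.60.
DCL = contribution ÷ (EBIT − I) = £2,026,088.60 ÷ £408,876.60 = 4.9553.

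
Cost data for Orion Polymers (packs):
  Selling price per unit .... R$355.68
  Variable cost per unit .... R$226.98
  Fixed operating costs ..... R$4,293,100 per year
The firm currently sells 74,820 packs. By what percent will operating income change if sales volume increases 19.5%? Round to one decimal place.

Total contribution margin = 74,820 × R$128.70 = R$9,629,334.00.
Subtracting fixed costs: EBIT = R$9,629,334.00 − R$4,293,100 = R$5,336,234.00.
DOL = contribution ÷ EBIT = R$9,629,334.00 ÷ R$5,336,234.00 = 1.8045.
Operating income changes by 1.8045 × +19.5% = +35.2%.

+35.2%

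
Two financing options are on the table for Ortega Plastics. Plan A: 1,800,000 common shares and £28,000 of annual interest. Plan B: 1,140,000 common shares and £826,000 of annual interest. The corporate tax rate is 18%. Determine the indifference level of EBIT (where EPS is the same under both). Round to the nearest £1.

£2,204,364

Set EPS_A = EPS_B: (EBIT − £28,000)(1 − 0.18) ÷ 1,800,000 = (EBIT − £826,000)(1 − 0.18) ÷ 1,140,000.
The (1 − t) factor cancels: (EBIT − 28,000) × 1,140,000 = (EBIT − 826,000) × 1,800,000.
EBIT × (1,800,000 − 1,140,000) = 826,000 × 1,800,000 − 28,000 × 1,140,000 = 1,454,880,000,000, so EBIT = 1,454,880,000,000 ÷ 660,000 = 2,204,363.64.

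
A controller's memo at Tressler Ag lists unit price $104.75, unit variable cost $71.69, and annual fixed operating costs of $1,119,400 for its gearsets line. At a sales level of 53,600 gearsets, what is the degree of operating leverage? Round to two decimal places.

Contribution at this volume is 53,600 × $33.06 = $1,772,016.00.
Subtracting fixed costs: EBIT = $1,772,016.00 − $1,119,400 = $652,616.00.
Degree of operating leverage = $1,772,016.00 / $652,616.00 = 2.7153.

2.72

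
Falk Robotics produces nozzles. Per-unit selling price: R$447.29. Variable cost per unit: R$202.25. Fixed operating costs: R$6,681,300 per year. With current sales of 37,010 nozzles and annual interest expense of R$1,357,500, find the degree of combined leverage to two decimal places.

8.80

At 37,010 units, contribution = 37,010 × R$245.04 = R$9,068,930.40.
EBIT = R$9,068,930.40 − R$6,681,300 = R$2,387,630.40. Interest = R$1,357,500.00, so EBIT − I = R$1,030,130.40.
Degree of total leverage = total CM / (EBIT − interest) = R$9,068,930.40 / R$1,030,130.40 = 8.8037.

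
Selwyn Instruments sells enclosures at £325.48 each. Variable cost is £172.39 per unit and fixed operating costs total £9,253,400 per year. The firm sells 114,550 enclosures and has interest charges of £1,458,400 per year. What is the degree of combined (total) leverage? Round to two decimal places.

At 114,550 units, contribution = 114,550 × £153.09 = £17,536,459.50.
EBIT = £17,536,459.50 − £9,253,400 = £8,283,059.50. Interest = £1,458,400.00, so EBIT − I = £6,824,659.50.
DCL = contribution ÷ (EBIT − I) = £17,536,459.50 ÷ £6,824,659.50 = 2.5696.

2.57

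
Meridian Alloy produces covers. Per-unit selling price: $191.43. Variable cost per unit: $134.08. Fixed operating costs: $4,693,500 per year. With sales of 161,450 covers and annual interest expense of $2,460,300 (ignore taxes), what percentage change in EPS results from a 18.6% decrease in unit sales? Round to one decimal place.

At 161,450 units, contribution = 161,450 × $57.35 = $9,259,157.50.
EBIT = $9,259,157.50 − $4,693,500 = $4,565,657.50.
Interest = $2,460,300.00, so EBIT − I = $2,105,357.50.
Degree of combined leverage = contribution ÷ (EBIT − I) = $9,259,157.50 ÷ $2,105,357.50 = 4.3979.
%ΔEPS = DCL × %ΔSales = 4.3979 × -18.6% = -81.8%.

-81.8%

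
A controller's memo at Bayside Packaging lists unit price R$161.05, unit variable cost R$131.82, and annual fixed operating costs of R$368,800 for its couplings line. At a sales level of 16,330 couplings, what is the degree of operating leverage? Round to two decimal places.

Contribution at this volume is 16,330 × R$29.23 = R$477,325.90.
EBIT = R$477,325.90 − R$368,800 = R$108,525.90.
Degree of operating leverage = R$477,325.90 / R$108,525.90 = 4.3983.

4.40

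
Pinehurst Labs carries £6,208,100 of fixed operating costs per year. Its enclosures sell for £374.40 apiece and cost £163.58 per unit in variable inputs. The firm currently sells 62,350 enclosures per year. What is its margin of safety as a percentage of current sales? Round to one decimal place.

Unit CM = price − variable cost = £374.40 − £163.58 = £210.82. Break-even units = £6,208,100 ÷ £210.82 = 29,447.40; break-even revenue = 29,447.40 × £374.40 = £11,025,105.02.
Actual sales revenue = 62,350 × £374.40 = £23,343,840.00.
Margin of safety = (£23,343,840.00 − £11,025,105.02) ÷ £23,343,840.00 = 52.8%.

52.8%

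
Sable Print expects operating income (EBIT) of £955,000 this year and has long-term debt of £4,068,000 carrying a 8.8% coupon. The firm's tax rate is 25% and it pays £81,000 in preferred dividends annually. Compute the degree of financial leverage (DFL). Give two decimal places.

Interest = £357,984.00.
Preferred dividends grossed up pre-tax: £81,000 / (1 − 0.25) = £108,000.00.
DFL = EBIT ÷ [EBIT − I − D_p/(1−t)] = £955,000 ÷ [£955,000 − £357,984.00 − £108,000.00] = £955,000 ÷ £489,016.00 = 1.9529.

1.95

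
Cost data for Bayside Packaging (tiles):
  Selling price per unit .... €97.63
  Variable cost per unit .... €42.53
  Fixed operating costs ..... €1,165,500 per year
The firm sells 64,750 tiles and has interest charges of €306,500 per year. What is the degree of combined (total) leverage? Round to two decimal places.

1.70

Total contribution margin = 64,750 × €55.10 = €3,567,725.00.
EBIT = €3,567,725.00 − €1,165,500 = €2,402,225.00. Interest = €306,500.00, so EBIT − I = €2,095,725.00.
Degree of total leverage = total CM / (EBIT − interest) = €3,567,725.00 / €2,095,725.00 = 1.7024.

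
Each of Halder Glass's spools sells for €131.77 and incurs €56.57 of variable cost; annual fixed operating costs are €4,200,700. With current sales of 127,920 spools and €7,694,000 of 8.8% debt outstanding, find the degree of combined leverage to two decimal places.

2.03

Total contribution margin = 127,920 × €75.20 = €9,619,584.00.
EBIT = €9,619,584.00 − €4,200,700 = €5,418,884.00. Interest = €677,072.00.
DOL = €9,619,584.00 ÷ €5,418,884.00 = 1.7752; DFL = €5,418,884.00 ÷ €4,741,812.00 = 1.1428.
DCL = DOL × DFL = 1.7752 × 1.1428 = 2.0287.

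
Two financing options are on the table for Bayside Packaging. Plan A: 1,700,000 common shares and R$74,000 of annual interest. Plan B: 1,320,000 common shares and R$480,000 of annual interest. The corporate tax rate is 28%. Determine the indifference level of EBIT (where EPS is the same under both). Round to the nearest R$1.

At indifference, (EBIT − 74,000)(1 − t)/1,700,000 = (EBIT − 480,000)(1 − t)/1,320,000.
The (1 − t) factor cancels: (EBIT − 74,000) × 1,320,000 = (EBIT − 480,000) × 1,700,000.
Solving, EBIT = (480,000·1,700,000 − 74,000·1,320,000) / (1,700,000 − 1,320,000) = 718,320,000,000 / 380,000 = 1,890,315.79.

R$1,890,316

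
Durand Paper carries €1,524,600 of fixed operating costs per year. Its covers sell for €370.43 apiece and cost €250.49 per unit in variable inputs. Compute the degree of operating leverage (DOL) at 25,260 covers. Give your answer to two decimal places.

Total contribution margin = 25,260 × €119.94 = €3,029,684.40.
Operating income = contribution − fixed costs = €3,029,684.40 − €1,524,600 = €1,505,084.40.
Degree of operating leverage = €3,029,684.40 / €1,505,084.40 = 2.0130.

2.01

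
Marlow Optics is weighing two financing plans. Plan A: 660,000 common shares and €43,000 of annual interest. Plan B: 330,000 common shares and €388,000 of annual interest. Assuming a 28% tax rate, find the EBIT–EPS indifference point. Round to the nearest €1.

€733,000

Set EPS_A = EPS_B: (EBIT − €43,000)(1 − 0.28) ÷ 660,000 = (EBIT − €388,000)(1 − 0.28) ÷ 330,000.
The (1 − t) factor cancels: (EBIT − 43,000) × 330,000 = (EBIT − 388,000) × 660,000.
Solving, EBIT = (388,000·660,000 − 43,000·330,000) / (660,000 − 330,000) = 241,890,000,000 / 330,000 = 733,000.00.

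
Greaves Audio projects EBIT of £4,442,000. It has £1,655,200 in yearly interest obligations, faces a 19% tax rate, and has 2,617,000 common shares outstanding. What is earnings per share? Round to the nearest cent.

£0.86

Interest = £1,655,200.00, so EBT = £4,442,000 − £1,655,200.00 = £2,786,800.00.
Net income = £2,786,800.00 × (1 − 0.19) = £2,257,308.00.
EPS = £2,257,308.00 ÷ 2,617,000 = £0.86.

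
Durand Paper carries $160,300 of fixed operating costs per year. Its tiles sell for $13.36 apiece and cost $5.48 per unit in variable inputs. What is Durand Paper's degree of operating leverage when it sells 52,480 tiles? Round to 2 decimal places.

Contribution at this volume is 52,480 × $7.88 = $413,542.40.
Operating income = contribution − fixed costs = $413,542.40 − $160,300 = $253,242.40.
Degree of operating leverage = $413,542.40 / $253,242.40 = 1.6330.

1.63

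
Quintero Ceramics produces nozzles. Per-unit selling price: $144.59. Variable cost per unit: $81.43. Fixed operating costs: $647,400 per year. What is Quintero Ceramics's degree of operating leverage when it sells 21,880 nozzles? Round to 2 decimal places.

At 21,880 units, contribution = 21,880 × $63.16 = $1,381,940.80.
EBIT = $1,381,940.80 − $647,400 = $734,540.80.
Degree of operating leverage = $1,381,940.80 / $734,540.80 = 1.8814.

1.88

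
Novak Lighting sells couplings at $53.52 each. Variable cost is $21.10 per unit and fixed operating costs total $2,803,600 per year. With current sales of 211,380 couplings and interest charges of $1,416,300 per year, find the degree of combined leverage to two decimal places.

At 211,380 units, contribution = 211,380 × $32.42 = $6,852,939.60.
Subtracting fixed costs: EBIT = $6,852,939.60 − $2,803,600 = $4,049,339.60. Interest = $1,416,300.00.
DOL = $6,852,939.60 ÷ $4,049,339.60 = 1.6924; DFL = $4,049,339.60 ÷ $2,633,039.60 = 1.5379.
Combined leverage = 1.6924 × 1.5379 = 2.6027.

2.60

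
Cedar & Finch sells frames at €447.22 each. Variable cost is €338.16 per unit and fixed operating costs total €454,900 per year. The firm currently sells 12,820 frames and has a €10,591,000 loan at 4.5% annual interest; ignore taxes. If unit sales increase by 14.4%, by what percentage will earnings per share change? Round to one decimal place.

Total contribution margin = 12,820 × €109.06 = €1,398,149.20.
Operating income = contribution − fixed costs = €1,398,149.20 − €454,900 = €943,249.20.
After interest of €476,595.00, pre-tax earnings = €466,654.20.
DCL = total CM / (EBIT − I) = €1,398,149.20 / €466,654.20 = 2.9961.
EPS therefore changes by 2.9961 × (+14.4%) = +43.1%.

+43.1%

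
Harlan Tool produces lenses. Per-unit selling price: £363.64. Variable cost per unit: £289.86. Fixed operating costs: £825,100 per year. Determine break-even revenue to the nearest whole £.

£4,066,676

CM per unit = £363.64 − £289.86 = £73.78; CM ratio = £73.78 / £363.64 = 0.2029.
Break-even sales = FC ÷ CM ratio = £825,100 × £363.64 / £73.78 = £4,066,676.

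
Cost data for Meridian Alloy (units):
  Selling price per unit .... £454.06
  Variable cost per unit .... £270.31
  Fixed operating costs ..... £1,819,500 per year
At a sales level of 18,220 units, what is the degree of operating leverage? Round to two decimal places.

2.19

Contribution at this volume is 18,220 × £183.75 = £3,347,925.00.
Subtracting fixed costs: EBIT = £3,347,925.00 − £1,819,500 = £1,528,425.00.
So DOL = total CM / EBIT = £3,347,925.00 / £1,528,425.00 = 2.1904.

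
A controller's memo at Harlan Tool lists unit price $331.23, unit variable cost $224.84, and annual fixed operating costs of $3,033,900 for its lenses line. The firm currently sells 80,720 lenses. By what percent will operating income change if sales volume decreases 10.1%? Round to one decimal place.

-15.6%

Total contribution margin = 80,720 × $106.39 = $8,587,800.80.
Subtracting fixed costs: EBIT = $8,587,800.80 − $3,033,900 = $5,553,900.80.
So DOL = total CM / EBIT = $8,587,800.80 / $5,553,900.80 = 1.5463.
So EBIT moves 1.5463 × (-10.1%) = -15.6%.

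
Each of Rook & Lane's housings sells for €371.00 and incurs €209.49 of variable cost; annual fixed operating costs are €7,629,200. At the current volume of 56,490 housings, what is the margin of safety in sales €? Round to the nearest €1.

Each unit contributes €371.00 − €209.49 = €161.51. Break-even units = €7,629,200 ÷ €161.51 = 47,236.70; break-even revenue = 47,236.70 × €371.00 = €17,524,817.04.
Current sales = 56,490 × €371.00 = €20,957,790.00.
Margin of safety = €20,957,790.00 − €17,524,817.04 = €3,432,973.

€3,432,973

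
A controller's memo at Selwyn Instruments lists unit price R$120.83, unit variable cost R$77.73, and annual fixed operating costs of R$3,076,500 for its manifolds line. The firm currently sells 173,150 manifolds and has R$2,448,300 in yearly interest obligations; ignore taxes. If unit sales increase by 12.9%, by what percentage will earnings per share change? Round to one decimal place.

+49.7%

Total contribution margin = 173,150 × R$43.10 = R$7,462,765.00.
EBIT = R$7,462,765.00 − R$3,076,500 = R$4,386,265.00.
Interest = R$2,448,300.00, so EBIT − I = R$1,937,965.00.
Degree of combined leverage = contribution ÷ (EBIT − I) = R$7,462,765.00 ÷ R$1,937,965.00 = 3.8508.
%ΔEPS = DCL × %ΔSales = 3.8508 × +12.9% = +49.7%.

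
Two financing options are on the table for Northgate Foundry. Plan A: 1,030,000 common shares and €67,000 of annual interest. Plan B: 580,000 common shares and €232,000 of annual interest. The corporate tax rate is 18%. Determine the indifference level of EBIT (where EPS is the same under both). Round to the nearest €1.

€444,667

Set EPS_A = EPS_B: (EBIT − €67,000)(1 − 0.18) ÷ 1,030,000 = (EBIT − €232,000)(1 − 0.18) ÷ 580,000.
The (1 − t) factor cancels: (EBIT − 67,000) × 580,000 = (EBIT − 232,000) × 1,030,000.
Solving, EBIT = (232,000·1,030,000 − 67,000·580,000) / (1,030,000 − 580,000) = 200,100,000,000 / 450,000 = 444,666.67.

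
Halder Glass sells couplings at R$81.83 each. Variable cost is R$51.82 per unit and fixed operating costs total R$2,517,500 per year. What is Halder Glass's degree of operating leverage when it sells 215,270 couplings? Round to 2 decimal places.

At 215,270 units, contribution = 215,270 × R$30.01 = R$6,460,252.70.
Subtracting fixed costs: EBIT = R$6,460,252.70 − R$2,517,500 = R$3,942,752.70.
DOL = contribution ÷ EBIT = R$6,460,252.70 ÷ R$3,942,752.70 = 1.6385.

1.64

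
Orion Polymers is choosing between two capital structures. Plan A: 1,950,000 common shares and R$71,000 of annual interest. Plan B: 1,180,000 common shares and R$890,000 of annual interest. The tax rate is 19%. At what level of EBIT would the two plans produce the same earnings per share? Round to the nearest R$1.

At indifference, (EBIT − 71,000)(1 − t)/1,950,000 = (EBIT − 890,000)(1 − t)/1,180,000.
Cancelling (1 − t) and cross-multiplying: 1,180,000·(EBIT − 71,000) = 1,950,000·(EBIT − 890,000).
Solving, EBIT = (890,000·1,950,000 − 71,000·1,180,000) / (1,950,000 − 1,180,000) = 1,651,720,000,000 / 770,000 = 2,145,090.91.

R$2,145,091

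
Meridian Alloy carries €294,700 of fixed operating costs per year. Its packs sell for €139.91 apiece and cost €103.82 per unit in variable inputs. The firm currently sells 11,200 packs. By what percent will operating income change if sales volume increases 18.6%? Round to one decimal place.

+68.7%

Total contribution margin = 11,200 × €36.09 = €404,208.00.
Subtracting fixed costs: EBIT = €404,208.00 − €294,700 = €109,508.00.
Degree of operating leverage = €404,208.00 / €109,508.00 = 3.6911.
So EBIT moves 3.6911 × (+18.6%) = +68.7%.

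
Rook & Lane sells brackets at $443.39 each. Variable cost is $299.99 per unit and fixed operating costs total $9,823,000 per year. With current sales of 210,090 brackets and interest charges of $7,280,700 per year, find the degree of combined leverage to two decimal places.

Total contribution margin = 210,090 × $143.40 = $30,126,906.00.
Operating income = contribution − fixed costs = $30,126,906.00 − $9,823,000 = $20,303,906.00. Interest = $7,280,700.00.
DOL = $30,126,906.00 ÷ $20,303,906.00 = 1.4838; DFL = $20,303,906.00 ÷ $13,023,206.00 = 1.5591.
Combined leverage = 1.4838 × 1.5591 = 2.3134.

2.31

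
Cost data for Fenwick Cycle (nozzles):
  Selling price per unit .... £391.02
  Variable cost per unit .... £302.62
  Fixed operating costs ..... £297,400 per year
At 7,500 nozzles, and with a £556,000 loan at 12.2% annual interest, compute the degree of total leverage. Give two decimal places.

At 7,500 units, contribution = 7,500 × £88.40 = £663,000.00.
EBIT = £663,000.00 − £297,400 = £365,600.00. Interest = £67,832.00.
DOL = £663,000.00 ÷ £365,600.00 = 1.8135; DFL = £365,600.00 ÷ £297,768.00 = 1.2278.
Combined leverage = 1.8135 × 1.2278 = 2.2266.

2.23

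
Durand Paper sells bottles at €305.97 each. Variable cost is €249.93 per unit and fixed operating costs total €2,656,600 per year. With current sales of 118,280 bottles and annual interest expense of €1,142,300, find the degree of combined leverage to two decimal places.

Contribution at this volume is 118,280 × €56.04 = €6,628,411.20.
EBIT = €6,628,411.20 − €2,656,600 = €3,971,811.20. Interest = €1,142,300.00, so EBIT − I = €2,829,511.20.
DCL = contribution ÷ (EBIT − I) = €6,628,411.20 ÷ €2,829,511.20 = 2.3426.

2.34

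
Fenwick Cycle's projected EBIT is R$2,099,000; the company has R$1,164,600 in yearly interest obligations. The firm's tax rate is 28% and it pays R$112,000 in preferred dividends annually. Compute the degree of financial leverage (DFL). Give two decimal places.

2.70

Annual interest charges come to R$1,164,600.00.
Preferred dividends grossed up pre-tax: R$112,000 / (1 − 0.28) = R$155,555.56.
DFL = EBIT ÷ [EBIT − I − D_p/(1−t)] = R$2,099,000 ÷ [R$2,099,000 − R$1,164,600.00 − R$155,555.56] = R$2,099,000 ÷ R$778,844.44 = 2.6950.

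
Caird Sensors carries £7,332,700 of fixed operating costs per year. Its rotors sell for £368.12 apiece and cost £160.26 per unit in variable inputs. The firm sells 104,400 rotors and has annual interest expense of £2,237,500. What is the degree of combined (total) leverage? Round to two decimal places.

1.79

At 104,400 units, contribution = 104,400 × £207.86 = £21,700,584.00.
EBIT = £21,700,584.00 − £7,332,700 = £14,367,884.00. Interest = £2,237,500.00.
DOL = £21,700,584.00 ÷ £14,367,884.00 = 1.5104; DFL = £14,367,884.00 ÷ £12,130,384.00 = 1.1845.
DCL = DOL × DFL = 1.5104 × 1.1845 = 1.7891.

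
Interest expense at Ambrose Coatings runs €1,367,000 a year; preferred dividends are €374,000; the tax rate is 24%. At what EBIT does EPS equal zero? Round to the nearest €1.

Grossing the preferred dividend up to pre-tax terms: €374,000 / (1 − 0.24) = €492,105.26.
EPS = 0 when EBIT covers interest plus the pre-tax preferred burden: €1,367,000 + €492,105.26 = €1,859,105.26.

€1,859,105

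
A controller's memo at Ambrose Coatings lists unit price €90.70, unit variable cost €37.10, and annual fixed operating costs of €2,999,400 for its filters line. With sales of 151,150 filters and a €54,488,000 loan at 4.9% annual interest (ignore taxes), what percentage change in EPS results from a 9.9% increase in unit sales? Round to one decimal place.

+33.0%

Total contribution margin = 151,150 × €53.60 = €8,101,640.00.
EBIT = €8,101,640.00 − €2,999,400 = €5,102,240.00.
After interest of €2,669,912.00, pre-tax earnings = €2,432,328.00.
Degree of combined leverage = contribution ÷ (EBIT − I) = €8,101,640.00 ÷ €2,432,328.00 = 3.3308.
%ΔEPS = DCL × %ΔSales = 3.3308 × +9.9% = +33.0%.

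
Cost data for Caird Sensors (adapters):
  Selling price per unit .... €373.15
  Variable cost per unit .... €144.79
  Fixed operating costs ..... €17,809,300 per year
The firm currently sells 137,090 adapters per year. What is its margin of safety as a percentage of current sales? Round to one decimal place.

43.1%

Contribution margin per unit = €373.15 − €144.79 = €228.36. Break-even units = €17,809,300 ÷ €228.36 = 77,987.83; break-even revenue = 77,987.83 × €373.15 = €29,101,157.36.
Actual sales revenue = 137,090 × €373.15 = €51,155,133.50.
Margin of safety = (€51,155,133.50 − €29,101,157.36) ÷ €51,155,133.50 = 43.1%.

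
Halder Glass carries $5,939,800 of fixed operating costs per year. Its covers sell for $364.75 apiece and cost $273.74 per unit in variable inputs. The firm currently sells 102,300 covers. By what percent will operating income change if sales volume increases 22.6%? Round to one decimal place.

At 102,300 units, contribution = 102,300 × $91.01 = $9,310,323.00.
EBIT = $9,310,323.00 − $5,939,800 = $3,370,523.00.
DOL = contribution ÷ EBIT = $9,310,323.00 ÷ $3,370,523.00 = 2.7623.
%ΔEBIT = DOL × %ΔSales = 2.7623 × +22.6% = +62.4%.

+62.4%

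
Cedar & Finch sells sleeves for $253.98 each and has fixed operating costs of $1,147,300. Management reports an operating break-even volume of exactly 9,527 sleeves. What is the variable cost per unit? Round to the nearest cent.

Contribution per unit must be FC / Q = $1,147,300 / 9,527 = $120.4262.
Hence VC = price − CM = $253.98 − $120.4262 = $133.55.

$133.55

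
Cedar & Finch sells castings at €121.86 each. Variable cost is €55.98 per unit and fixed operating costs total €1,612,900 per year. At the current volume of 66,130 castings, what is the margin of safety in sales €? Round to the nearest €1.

€5,075,177

Contribution margin per unit = €121.86 − €55.98 = €65.88. Break-even units = €1,612,900 ÷ €65.88 = 24,482.39; break-even revenue = 24,482.39 × €121.86 = €2,983,424.32.
Actual sales revenue = 66,130 × €121.86 = €8,058,601.80.
Margin of safety = €8,058,601.80 − €2,983,424.32 = €5,075,177.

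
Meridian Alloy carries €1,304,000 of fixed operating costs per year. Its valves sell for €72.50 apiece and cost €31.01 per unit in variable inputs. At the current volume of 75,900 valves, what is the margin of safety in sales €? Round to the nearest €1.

€3,224,129

Each unit contributes €72.50 − €31.01 = €41.49. Break-even units = €1,304,000 ÷ €41.49 = 31,429.26; break-even revenue = 31,429.26 × €72.50 = €2,278,621.35.
Current sales = 75,900 × €72.50 = €5,502,750.00.
Margin of safety = €5,502,750.00 − €2,278,621.35 = €3,224,129.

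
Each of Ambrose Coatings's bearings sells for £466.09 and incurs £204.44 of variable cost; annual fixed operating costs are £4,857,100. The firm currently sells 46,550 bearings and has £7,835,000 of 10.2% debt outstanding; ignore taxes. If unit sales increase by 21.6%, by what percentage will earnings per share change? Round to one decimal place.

+40.3%

At 46,550 units, contribution = 46,550 × £261.65 = £12,179,807.50.
EBIT = £12,179,807.50 − £4,857,100 = £7,322,707.50.
Interest = £799,170.00, so EBIT − I = £6,523,537.50.
DCL = total CM / (EBIT − I) = £12,179,807.50 / £6,523,537.50 = 1.8671.
EPS therefore changes by 1.8671 × (+21.6%) = +40.3%.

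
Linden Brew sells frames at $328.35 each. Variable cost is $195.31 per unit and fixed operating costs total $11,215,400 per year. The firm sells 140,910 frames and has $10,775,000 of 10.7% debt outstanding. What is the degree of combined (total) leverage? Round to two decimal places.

2.94

At 140,910 units, contribution = 140,910 × $133.04 = $18,746,666.40.
Subtracting fixed costs: EBIT = $18,746,666.40 − $11,215,400 = $7,531,266.40. Interest = $1,152,925.00.
DOL = $18,746,666.40 ÷ $7,531,266.40 = 2.4892; DFL = $7,531,266.40 ÷ $6,378,341.40 = 1.1808.
Combined leverage = 2.4892 × 1.1808 = 2.9392.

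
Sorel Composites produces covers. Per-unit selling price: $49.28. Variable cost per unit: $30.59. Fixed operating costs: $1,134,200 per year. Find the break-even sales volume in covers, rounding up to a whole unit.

60,685 covers

Each unit contributes $49.28 − $30.59 = $18.69.
Units to break even: $1,134,200 ÷ $18.69 = 60,684.86, rounded up to 60,685.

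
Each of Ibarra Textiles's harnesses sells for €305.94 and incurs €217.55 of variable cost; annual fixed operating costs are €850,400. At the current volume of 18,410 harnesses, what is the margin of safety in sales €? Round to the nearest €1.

€2,688,907

Contribution margin per unit = €305.94 − €217.55 = €88.39. Break-even units = €850,400 ÷ €88.39 = 9,621.00; break-even revenue = 9,621.00 × €305.94 = €2,943,448.08.
Actual sales revenue = 18,410 × €305.94 = €5,632,355.40.
Margin of safety = €5,632,355.40 − €2,943,448.08 = €2,688,907.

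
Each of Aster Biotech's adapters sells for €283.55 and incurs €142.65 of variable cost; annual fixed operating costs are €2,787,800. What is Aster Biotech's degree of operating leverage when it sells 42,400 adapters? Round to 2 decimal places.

1.87

Total contribution margin = 42,400 × €140.90 = €5,974,160.00.
Operating income = contribution − fixed costs = €5,974,160.00 − €2,787,800 = €3,186,360.00.
So DOL = total CM / EBIT = €5,974,160.00 / €3,186,360.00 = 1.8749.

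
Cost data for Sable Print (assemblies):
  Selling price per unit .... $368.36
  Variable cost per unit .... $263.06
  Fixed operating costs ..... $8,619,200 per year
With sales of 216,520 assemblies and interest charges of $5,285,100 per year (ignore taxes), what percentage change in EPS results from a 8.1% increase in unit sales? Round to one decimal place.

Total contribution margin = 216,520 × $105.30 = $22,799,556.00.
Subtracting fixed costs: EBIT = $22,799,556.00 − $8,619,200 = $14,180,356.00.
After interest of $5,285,100.00, pre-tax earnings = $8,895,256.00.
Degree of combined leverage = contribution ÷ (EBIT − I) = $22,799,556.00 ÷ $8,895,256.00 = 2.5631.
EPS therefore changes by 2.5631 × (+8.1%) = +20.8%.

+20.8%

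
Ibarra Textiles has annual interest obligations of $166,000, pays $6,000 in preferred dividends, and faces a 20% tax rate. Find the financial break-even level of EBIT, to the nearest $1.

$173,500

Grossing the preferred dividend up to pre-tax terms: $6,000 / (1 − 0.20) = $7,500.00.
EPS = 0 when EBIT covers interest plus the pre-tax preferred burden: $166,000 + $7,500.00 = $173,500.00.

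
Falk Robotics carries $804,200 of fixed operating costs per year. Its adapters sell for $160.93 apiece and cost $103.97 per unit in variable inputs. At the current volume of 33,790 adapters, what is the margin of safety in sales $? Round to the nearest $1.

$3,165,706

Each unit contributes $160.93 − $103.97 = $56.96. Break-even units = $804,200 ÷ $56.96 = 14,118.68; break-even revenue = 14,118.68 × $160.93 = $2,272,119.14.
Actual sales revenue = 33,790 × $160.93 = $5,437,824.70.
Margin of safety = $5,437,824.70 − $2,272,119.14 = $3,165,706.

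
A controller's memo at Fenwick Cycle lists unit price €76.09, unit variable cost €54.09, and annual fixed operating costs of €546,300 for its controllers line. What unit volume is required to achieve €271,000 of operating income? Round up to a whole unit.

Each unit contributes €76.09 − €54.09 = €22.00.
Need Q such that Q × €22.00 − €546,300 = €271,000, i.e. Q = €817,300 / €22.00 = 37,150.00 → 37,150.

37,150 controllers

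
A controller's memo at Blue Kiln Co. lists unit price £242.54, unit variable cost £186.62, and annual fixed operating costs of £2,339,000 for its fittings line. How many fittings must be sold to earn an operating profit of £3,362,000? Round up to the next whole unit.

101,950 fittings

Unit CM = price − variable cost = £242.54 − £186.62 = £55.92.
Need Q such that Q × £55.92 − £2,339,000 = £3,362,000, i.e. Q = £5,701,000 / £55.92 = 101,949.21 → 101,950.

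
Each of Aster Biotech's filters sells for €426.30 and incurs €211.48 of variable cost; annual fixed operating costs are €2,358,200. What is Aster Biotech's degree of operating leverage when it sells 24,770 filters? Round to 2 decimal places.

At 24,770 units, contribution = 24,770 × €214.82 = €5,321,091.40.
Subtracting fixed costs: EBIT = €5,321,091.40 − €2,358,200 = €2,962,891.40.
Degree of operating leverage = €5,321,091.40 / €2,962,891.40 = 1.7959.

1.80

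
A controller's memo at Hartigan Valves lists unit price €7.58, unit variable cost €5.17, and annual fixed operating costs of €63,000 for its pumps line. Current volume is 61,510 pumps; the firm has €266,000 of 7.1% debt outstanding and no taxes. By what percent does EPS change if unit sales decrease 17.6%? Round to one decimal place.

Contribution at this volume is 61,510 × €2.41 = €148,239.10.
Subtracting fixed costs: EBIT = €148,239.10 − €63,000 = €85,239.10.
Interest = €18,886.00, so EBIT − I = €66,353.10.
Degree of combined leverage = contribution ÷ (EBIT − I) = €148,239.10 ÷ €66,353.10 = 2.2341.
%ΔEPS = DCL × %ΔSales = 2.2341 × -17.6% = -39.3%.

-39.3%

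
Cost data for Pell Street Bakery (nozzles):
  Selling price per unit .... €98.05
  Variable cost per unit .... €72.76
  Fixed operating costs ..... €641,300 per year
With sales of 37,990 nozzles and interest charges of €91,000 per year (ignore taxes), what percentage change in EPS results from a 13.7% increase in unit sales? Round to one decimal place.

+57.6%

At 37,990 units, contribution = 37,990 × €25.29 = €960,767.10.
Subtracting fixed costs: EBIT = €960,767.10 − €641,300 = €319,467.10.
After interest of €91,000.00, pre-tax earnings = €228,467.10.
Degree of combined leverage = contribution ÷ (EBIT − I) = €960,767.10 ÷ €228,467.10 = 4.2053.
EPS therefore changes by 4.2053 × (+13.7%) = +57.6%.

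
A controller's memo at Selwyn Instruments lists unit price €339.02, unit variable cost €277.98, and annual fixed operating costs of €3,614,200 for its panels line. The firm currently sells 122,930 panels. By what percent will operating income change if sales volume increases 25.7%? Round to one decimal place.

At 122,930 units, contribution = 122,930 × €61.04 = €7,503,647.20.
EBIT = €7,503,647.20 − €3,614,200 = €3,889,447.20.
DOL = contribution ÷ EBIT = €7,503,647.20 ÷ €3,889,447.20 = 1.9292.
Operating income changes by 1.9292 × +25.7% = +49.6%.

+49.6%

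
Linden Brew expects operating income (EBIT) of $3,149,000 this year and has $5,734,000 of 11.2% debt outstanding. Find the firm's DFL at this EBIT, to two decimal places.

1.26

Annual interest charges come to $642,208.00.
DFL = EBIT ÷ (EBIT − I) = $3,149,000 ÷ ($3,149,000 − $642,208.00) = $3,149,000 ÷ $2,506,792.00 = 1.2562.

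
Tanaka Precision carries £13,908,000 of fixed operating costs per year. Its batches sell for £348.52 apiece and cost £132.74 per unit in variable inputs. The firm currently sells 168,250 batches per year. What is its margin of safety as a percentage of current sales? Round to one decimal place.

61.7%

Unit CM = price − variable cost = £348.52 − £132.74 = £215.78. Break-even units = £13,908,000 ÷ £215.78 = 64,454.54; break-even revenue = 64,454.54 × £348.52 = £22,463,695.25.
Current sales = 168,250 × £348.52 = £58,638,490.00.
Margin of safety = (£58,638,490.00 − £22,463,695.25) ÷ £58,638,490.00 = 61.7%.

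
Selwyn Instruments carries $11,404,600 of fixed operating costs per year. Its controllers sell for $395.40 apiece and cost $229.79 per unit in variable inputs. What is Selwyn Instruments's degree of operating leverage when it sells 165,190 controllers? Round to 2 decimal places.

Total contribution margin = 165,190 × $165.61 = $27,357,115.90.
Subtracting fixed costs: EBIT = $27,357,115.90 − $11,404,600 = $15,952,515.90.
So DOL = total CM / EBIT = $27,357,115.90 / $15,952,515.90 = 1.7149.

1.71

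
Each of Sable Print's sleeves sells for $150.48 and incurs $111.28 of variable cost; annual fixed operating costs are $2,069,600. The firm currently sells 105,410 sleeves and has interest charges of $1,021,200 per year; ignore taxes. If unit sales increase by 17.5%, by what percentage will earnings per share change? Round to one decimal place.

+69.4%

At 105,410 units, contribution = 105,410 × $39.20 = $4,132,072.00.
Subtracting fixed costs: EBIT = $4,132,072.00 − $2,069,600 = $2,062,472.00.
Interest = $1,021,200.00, so EBIT − I = $1,041,272.00.
DCL = total CM / (EBIT − I) = $4,132,072.00 / $1,041,272.00 = 3.9683.
%ΔEPS = DCL × %ΔSales = 3.9683 × +17.5% = +69.4%.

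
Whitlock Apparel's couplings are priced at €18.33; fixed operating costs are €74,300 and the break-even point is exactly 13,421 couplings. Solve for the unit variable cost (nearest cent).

€12.79

At break-even, FC = Q × (P − VC), so P − VC = €74,300 ÷ 13,421 = €5.5361.
Hence VC = price − CM = €18.33 − €5.5361 = €12.79.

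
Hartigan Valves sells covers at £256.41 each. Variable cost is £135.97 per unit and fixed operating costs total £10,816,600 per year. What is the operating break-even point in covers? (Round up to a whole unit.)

Each unit contributes £256.41 − £135.97 = £120.44.
Break-even Q = £10,816,600 / £120.44 = 89,809.03 → 89,810 covers.

89,810 covers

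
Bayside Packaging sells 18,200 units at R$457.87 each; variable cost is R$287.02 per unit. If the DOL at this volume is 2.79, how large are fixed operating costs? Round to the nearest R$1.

Contribution at this volume is 18,200 × R$170.85 = R$3,109,470.00.
Since DOL = CM ÷ EBIT, EBIT = R$3,109,470.00 ÷ 2.79 = R$1,114,505.38.
And FC = contribution − EBIT = R$3,109,470.00 − R$1,114,505.38 = R$1,994,965.

R$1,994,965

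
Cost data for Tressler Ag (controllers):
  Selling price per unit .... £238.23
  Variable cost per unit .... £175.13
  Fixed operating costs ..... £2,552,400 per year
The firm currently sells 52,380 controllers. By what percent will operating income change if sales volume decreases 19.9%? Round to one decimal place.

Total contribution margin = 52,380 × £63.10 = £3,305,178.00.
EBIT = £3,305,178.00 − £2,552,400 = £752,778.00.
So DOL = total CM / EBIT = £3,305,178.00 / £752,778.00 = 4.3906.
%ΔEBIT = DOL × %ΔSales = 4.3906 × -19.9% = -87.4%.

-87.4%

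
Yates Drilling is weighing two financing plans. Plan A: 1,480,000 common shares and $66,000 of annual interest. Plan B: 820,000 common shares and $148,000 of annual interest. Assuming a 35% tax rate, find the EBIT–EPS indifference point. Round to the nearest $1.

Set EPS_A = EPS_B: (EBIT − $66,000)(1 − 0.35) ÷ 1,480,000 = (EBIT − $148,000)(1 − 0.35) ÷ 820,000.
The (1 − t) factor cancels: (EBIT − 66,000) × 820,000 = (EBIT − 148,000) × 1,480,000.
EBIT × (1,480,000 − 820,000) = 148,000 × 1,480,000 − 66,000 × 820,000 = 164,920,000,000, so EBIT = 164,920,000,000 ÷ 660,000 = 249,878.79.

$249,879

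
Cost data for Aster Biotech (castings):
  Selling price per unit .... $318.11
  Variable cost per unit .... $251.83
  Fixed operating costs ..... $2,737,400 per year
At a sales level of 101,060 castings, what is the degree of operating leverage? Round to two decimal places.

Total contribution margin = 101,060 × $66.28 = $6,698,256.80.
EBIT = $6,698,256.80 − $2,737,400 = $3,960,856.80.
So DOL = total CM / EBIT = $6,698,256.80 / $3,960,856.80 = 1.6911.

1.69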